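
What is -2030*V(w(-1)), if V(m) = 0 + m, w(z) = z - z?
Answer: 0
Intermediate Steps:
w(z) = 0
V(m) = m
-2030*V(w(-1)) = -2030*0 = 0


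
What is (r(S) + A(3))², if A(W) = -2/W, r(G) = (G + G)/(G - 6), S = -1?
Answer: 64/441 ≈ 0.14512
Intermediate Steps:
r(G) = 2*G/(-6 + G) (r(G) = (2*G)/(-6 + G) = 2*G/(-6 + G))
(r(S) + A(3))² = (2*(-1)/(-6 - 1) - 2/3)² = (2*(-1)/(-7) - 2*⅓)² = (2*(-1)*(-⅐) - ⅔)² = (2/7 - ⅔)² = (-8/21)² = 64/441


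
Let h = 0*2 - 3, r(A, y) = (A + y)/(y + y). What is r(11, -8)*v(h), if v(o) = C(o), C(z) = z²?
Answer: -27/16 ≈ -1.6875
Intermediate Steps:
r(A, y) = (A + y)/(2*y) (r(A, y) = (A + y)/((2*y)) = (A + y)*(1/(2*y)) = (A + y)/(2*y))
h = -3 (h = 0 - 3 = -3)
v(o) = o²
r(11, -8)*v(h) = ((½)*(11 - 8)/(-8))*(-3)² = ((½)*(-⅛)*3)*9 = -3/16*9 = -27/16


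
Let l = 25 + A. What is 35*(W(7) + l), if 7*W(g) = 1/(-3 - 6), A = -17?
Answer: 2515/9 ≈ 279.44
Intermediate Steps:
W(g) = -1/63 (W(g) = 1/(7*(-3 - 6)) = (⅐)/(-9) = (⅐)*(-⅑) = -1/63)
l = 8 (l = 25 - 17 = 8)
35*(W(7) + l) = 35*(-1/63 + 8) = 35*(503/63) = 2515/9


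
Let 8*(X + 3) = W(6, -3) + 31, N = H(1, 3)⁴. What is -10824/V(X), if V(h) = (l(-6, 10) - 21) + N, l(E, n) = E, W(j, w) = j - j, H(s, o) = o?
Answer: -1804/9 ≈ -200.44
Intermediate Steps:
W(j, w) = 0
N = 81 (N = 3⁴ = 81)
X = 7/8 (X = -3 + (0 + 31)/8 = -3 + (⅛)*31 = -3 + 31/8 = 7/8 ≈ 0.87500)
V(h) = 54 (V(h) = (-6 - 21) + 81 = -27 + 81 = 54)
-10824/V(X) = -10824/54 = -10824*1/54 = -1804/9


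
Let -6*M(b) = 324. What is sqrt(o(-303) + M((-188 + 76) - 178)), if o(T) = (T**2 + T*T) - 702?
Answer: 3*sqrt(20318) ≈ 427.62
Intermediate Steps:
o(T) = -702 + 2*T**2 (o(T) = (T**2 + T**2) - 702 = 2*T**2 - 702 = -702 + 2*T**2)
M(b) = -54 (M(b) = -1/6*324 = -54)
sqrt(o(-303) + M((-188 + 76) - 178)) = sqrt((-702 + 2*(-303)**2) - 54) = sqrt((-702 + 2*91809) - 54) = sqrt((-702 + 183618) - 54) = sqrt(182916 - 54) = sqrt(182862) = 3*sqrt(20318)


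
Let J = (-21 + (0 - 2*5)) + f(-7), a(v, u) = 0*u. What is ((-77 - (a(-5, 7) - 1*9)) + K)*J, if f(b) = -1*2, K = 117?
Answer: -1617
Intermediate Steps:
f(b) = -2
a(v, u) = 0
J = -33 (J = (-21 + (0 - 2*5)) - 2 = (-21 + (0 - 10)) - 2 = (-21 - 10) - 2 = -31 - 2 = -33)
((-77 - (a(-5, 7) - 1*9)) + K)*J = ((-77 - (0 - 1*9)) + 117)*(-33) = ((-77 - (0 - 9)) + 117)*(-33) = ((-77 - 1*(-9)) + 117)*(-33) = ((-77 + 9) + 117)*(-33) = (-68 + 117)*(-33) = 49*(-33) = -1617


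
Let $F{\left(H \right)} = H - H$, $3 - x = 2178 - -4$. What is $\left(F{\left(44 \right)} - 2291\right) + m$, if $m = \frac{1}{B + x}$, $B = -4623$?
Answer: $- \frac{15583383}{6802} \approx -2291.0$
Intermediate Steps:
$x = -2179$ ($x = 3 - \left(2178 - -4\right) = 3 - \left(2178 + \left(-12 + 16\right)\right) = 3 - \left(2178 + 4\right) = 3 - 2182 = -2179$)
$F{\left(H \right)} = 0$
$m = - \frac{1}{6802}$ ($m = \frac{1}{-4623 - 2179} = \frac{1}{-6802} = - \frac{1}{6802} \approx -0.00014702$)
$\left(F{\left(44 \right)} - 2291\right) + m = \left(0 - 2291\right) - \frac{1}{6802} = -2291 - \frac{1}{6802} = - \frac{15583383}{6802}$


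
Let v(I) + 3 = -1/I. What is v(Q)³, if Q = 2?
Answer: -343/8 ≈ -42.875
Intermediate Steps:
v(I) = -3 - 1/I
v(Q)³ = (-3 - 1/2)³ = (-3 - 1*½)³ = (-3 - ½)³ = (-7/2)³ = -343/8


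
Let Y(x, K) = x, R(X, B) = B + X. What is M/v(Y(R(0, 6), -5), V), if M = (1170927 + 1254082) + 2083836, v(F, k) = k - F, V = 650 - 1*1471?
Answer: -4508845/827 ≈ -5452.0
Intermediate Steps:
V = -821 (V = 650 - 1471 = -821)
M = 4508845 (M = 2425009 + 2083836 = 4508845)
M/v(Y(R(0, 6), -5), V) = 4508845/(-821 - (6 + 0)) = 4508845/(-821 - 1*6) = 4508845/(-821 - 6) = 4508845/(-827) = 4508845*(-1/827) = -4508845/827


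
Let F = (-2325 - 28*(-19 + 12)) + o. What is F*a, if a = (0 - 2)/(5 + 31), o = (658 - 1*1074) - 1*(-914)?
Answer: 1631/18 ≈ 90.611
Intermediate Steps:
o = 498 (o = (658 - 1074) + 914 = -416 + 914 = 498)
a = -1/18 (a = -2/36 = -2*1/36 = -1/18 ≈ -0.055556)
F = -1631 (F = (-2325 - 28*(-19 + 12)) + 498 = (-2325 - 28*(-7)) + 498 = (-2325 + 196) + 498 = -2129 + 498 = -1631)
F*a = -1631*(-1/18) = 1631/18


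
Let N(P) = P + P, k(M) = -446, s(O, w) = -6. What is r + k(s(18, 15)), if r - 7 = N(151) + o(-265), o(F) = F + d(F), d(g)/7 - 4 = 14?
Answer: -276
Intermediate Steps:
N(P) = 2*P
d(g) = 126 (d(g) = 28 + 7*14 = 28 + 98 = 126)
o(F) = 126 + F (o(F) = F + 126 = 126 + F)
r = 170 (r = 7 + (2*151 + (126 - 265)) = 7 + (302 - 139) = 7 + 163 = 170)
r + k(s(18, 15)) = 170 - 446 = -276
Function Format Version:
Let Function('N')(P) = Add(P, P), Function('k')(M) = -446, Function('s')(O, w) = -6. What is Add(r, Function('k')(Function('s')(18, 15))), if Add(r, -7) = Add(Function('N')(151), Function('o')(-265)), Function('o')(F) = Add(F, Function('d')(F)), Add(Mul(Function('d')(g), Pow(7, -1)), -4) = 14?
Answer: -276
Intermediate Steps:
Function('N')(P) = Mul(2, P)
Function('d')(g) = 126 (Function('d')(g) = Add(28, Mul(7, 14)) = Add(28, 98) = 126)
Function('o')(F) = Add(126, F) (Function('o')(F) = Add(F, 126) = Add(126, F))
r = 170 (r = Add(7, Add(Mul(2, 151), Add(126, -265))) = Add(7, Add(302, -139)) = Add(7, 163) = 170)
Add(r, Function('k')(Function('s')(18, 15))) = Add(170, -446) = -276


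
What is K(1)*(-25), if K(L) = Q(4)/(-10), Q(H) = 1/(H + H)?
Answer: 5/16 ≈ 0.31250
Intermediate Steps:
Q(H) = 1/(2*H)
K(L) = -1/80 (K(L) = ((½)/4)/(-10) = ((½)*(¼))*(-⅒) = (⅛)*(-⅒) = -1/80)
K(1)*(-25) = -1/80*(-25) = 5/16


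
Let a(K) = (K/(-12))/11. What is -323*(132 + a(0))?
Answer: -42636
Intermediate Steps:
a(K) = -K/132 (a(K) = (K*(-1/12))*(1/11) = -K/12*(1/11) = -K/132)
-323*(132 + a(0)) = -323*(132 - 1/132*0) = -323*(132 + 0) = -323*132 = -42636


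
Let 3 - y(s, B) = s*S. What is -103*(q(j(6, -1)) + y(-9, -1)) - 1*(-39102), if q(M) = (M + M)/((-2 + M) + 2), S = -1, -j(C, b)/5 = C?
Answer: 39514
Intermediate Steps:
j(C, b) = -5*C
y(s, B) = 3 + s (y(s, B) = 3 - s*(-1) = 3 - (-1)*s = 3 + s)
q(M) = 2 (q(M) = (2*M)/M = 2)
-103*(q(j(6, -1)) + y(-9, -1)) - 1*(-39102) = -103*(2 + (3 - 9)) - 1*(-39102) = -103*(2 - 6) + 39102 = -103*(-4) + 39102 = 412 + 39102 = 39514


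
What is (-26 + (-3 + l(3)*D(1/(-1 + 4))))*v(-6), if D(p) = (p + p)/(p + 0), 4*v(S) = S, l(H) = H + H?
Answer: 51/2 ≈ 25.500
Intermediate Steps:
l(H) = 2*H
v(S) = S/4
D(p) = 2 (D(p) = (2*p)/p = 2)
(-26 + (-3 + l(3)*D(1/(-1 + 4))))*v(-6) = (-26 + (-3 + (2*3)*2))*((¼)*(-6)) = (-26 + (-3 + 6*2))*(-3/2) = (-26 + (-3 + 12))*(-3/2) = (-26 + 9)*(-3/2) = -17*(-3/2) = 51/2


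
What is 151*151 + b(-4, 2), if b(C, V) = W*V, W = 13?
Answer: 22827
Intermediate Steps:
b(C, V) = 13*V
151*151 + b(-4, 2) = 151*151 + 13*2 = 22801 + 26 = 22827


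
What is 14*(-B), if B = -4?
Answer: 56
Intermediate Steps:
14*(-B) = 14*(-1*(-4)) = 14*4 = 56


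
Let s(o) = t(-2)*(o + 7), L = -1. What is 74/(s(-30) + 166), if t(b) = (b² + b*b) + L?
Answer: 74/5 ≈ 14.800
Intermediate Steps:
t(b) = -1 + 2*b² (t(b) = (b² + b*b) - 1 = (b² + b²) - 1 = 2*b² - 1 = -1 + 2*b²)
s(o) = 49 + 7*o (s(o) = (-1 + 2*(-2)²)*(o + 7) = (-1 + 2*4)*(7 + o) = (-1 + 8)*(7 + o) = 7*(7 + o) = 49 + 7*o)
74/(s(-30) + 166) = 74/((49 + 7*(-30)) + 166) = 74/((49 - 210) + 166) = 74/(-161 + 166) = 74/5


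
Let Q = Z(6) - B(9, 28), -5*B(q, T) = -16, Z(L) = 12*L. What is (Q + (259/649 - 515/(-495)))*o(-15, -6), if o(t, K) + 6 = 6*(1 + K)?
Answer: -8205376/3245 ≈ -2528.6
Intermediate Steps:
B(q, T) = 16/5 (B(q, T) = -1/5*(-16) = 16/5)
o(t, K) = 6*K (o(t, K) = -6 + 6*(1 + K) = -6 + (6 + 6*K) = 6*K)
Q = 344/5 (Q = 12*6 - 1*16/5 = 72 - 16/5 = 344/5 ≈ 68.800)
(Q + (259/649 - 515/(-495)))*o(-15, -6) = (344/5 + (259/649 - 515/(-495)))*(6*(-6)) = (344/5 + (259*(1/649) - 515*(-1/495)))*(-36) = (344/5 + (259/649 + 103/99))*(-36) = (344/5 + 8408/5841)*(-36) = (2051344/29205)*(-36) = -8205376/3245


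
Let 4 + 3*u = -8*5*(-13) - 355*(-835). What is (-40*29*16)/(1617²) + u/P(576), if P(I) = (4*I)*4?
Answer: 86210579941/8032324608 ≈ 10.733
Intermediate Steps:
P(I) = 16*I
u = 296941/3 (u = -4/3 + (-8*5*(-13) - 355*(-835))/3 = -4/3 + (-40*(-13) + 296425)/3 = -4/3 + (520 + 296425)/3 = -4/3 + (⅓)*296945 = -4/3 + 296945/3 = 296941/3 ≈ 98980.)
(-40*29*16)/(1617²) + u/P(576) = (-40*29*16)/(1617²) + 296941/(3*((16*576))) = -1160*16/2614689 + (296941/3)/9216 = -18560*1/2614689 + (296941/3)*(1/9216) = -18560/2614689 + 296941/27648 = 86210579941/8032324608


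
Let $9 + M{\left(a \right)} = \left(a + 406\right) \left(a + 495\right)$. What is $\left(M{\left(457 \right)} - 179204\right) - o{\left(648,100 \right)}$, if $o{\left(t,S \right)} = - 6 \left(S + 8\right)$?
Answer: $643011$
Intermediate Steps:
$o{\left(t,S \right)} = -48 - 6 S$ ($o{\left(t,S \right)} = - 6 \left(8 + S\right) = -48 - 6 S$)
$M{\left(a \right)} = -9 + \left(406 + a\right) \left(495 + a\right)$ ($M{\left(a \right)} = -9 + \left(a + 406\right) \left(a + 495\right) = -9 + \left(406 + a\right) \left(495 + a\right)$)
$\left(M{\left(457 \right)} - 179204\right) - o{\left(648,100 \right)} = \left(\left(200961 + 457^{2} + 901 \cdot 457\right) - 179204\right) - \left(-48 - 600\right) = \left(\left(200961 + 208849 + 411757\right) - 179204\right) - \left(-48 - 600\right) = \left(821567 - 179204\right) - -648 = 642363 + 648 = 643011$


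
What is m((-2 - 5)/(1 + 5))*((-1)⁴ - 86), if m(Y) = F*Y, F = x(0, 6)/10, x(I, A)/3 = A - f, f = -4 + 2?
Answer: 238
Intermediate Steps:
f = -2
x(I, A) = 6 + 3*A (x(I, A) = 3*(A - 1*(-2)) = 3*(A + 2) = 3*(2 + A) = 6 + 3*A)
F = 12/5 (F = (6 + 3*6)/10 = (6 + 18)*(⅒) = 24*(⅒) = 12/5 ≈ 2.4000)
m(Y) = 12*Y/5
m((-2 - 5)/(1 + 5))*((-1)⁴ - 86) = (12*((-2 - 5)/(1 + 5))/5)*((-1)⁴ - 86) = (12*(-7/6)/5)*(1 - 86) = (12*(-7*⅙)/5)*(-85) = ((12/5)*(-7/6))*(-85) = -14/5*(-85) = 238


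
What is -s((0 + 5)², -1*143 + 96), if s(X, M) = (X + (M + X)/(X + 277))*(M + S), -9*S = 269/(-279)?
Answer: 443203472/379161 ≈ 1168.9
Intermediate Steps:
S = 269/2511 (S = -269/(9*(-279)) = -269*(-1)/(9*279) = -⅑*(-269/279) = 269/2511 ≈ 0.10713)
s(X, M) = (269/2511 + M)*(X + (M + X)/(277 + X)) (s(X, M) = (X + (M + X)/(X + 277))*(M + 269/2511) = (X + (M + X)/(277 + X))*(269/2511 + M) = (269/2511 + M)*(X + (M + X)/(277 + X)))
-s((0 + 5)², -1*143 + 96) = -(269*(-1*143 + 96) + 269*((0 + 5)²)² + 2511*(-1*143 + 96)² + 74782*(0 + 5)² + 2511*(-1*143 + 96)*((0 + 5)²)² + 698058*(-1*143 + 96)*(0 + 5)²)/(2511*(277 + (0 + 5)²)) = -(269*(-143 + 96) + 269*(5²)² + 2511*(-143 + 96)² + 74782*5² + 2511*(-143 + 96)*(5²)² + 698058*(-143 + 96)*5²)/(2511*(277 + 5²)) = -(269*(-47) + 269*25² + 2511*(-47)² + 74782*25 + 2511*(-47)*25² + 698058*(-47)*25)/(2511*(277 + 25)) = -(-12643 + 269*625 + 2511*2209 + 1869550 + 2511*(-47)*625 - 820218150)/(2511*302) = -(-12643 + 168125 + 5546799 + 1869550 - 73760625 - 820218150)/(2511*302) = -(-886406944)/(2511*302) = -1*(-443203472/379161) = 443203472/379161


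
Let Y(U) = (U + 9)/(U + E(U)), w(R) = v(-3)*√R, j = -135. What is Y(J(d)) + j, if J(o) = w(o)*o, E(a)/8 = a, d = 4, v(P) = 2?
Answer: -19415/144 ≈ -134.83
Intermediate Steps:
E(a) = 8*a
w(R) = 2*√R
J(o) = 2*o^(3/2) (J(o) = (2*√o)*o = 2*o^(3/2))
Y(U) = (9 + U)/(9*U) (Y(U) = (U + 9)/(U + 8*U) = (9 + U)/((9*U)) = (9 + U)*(1/(9*U)) = (9 + U)/(9*U))
Y(J(d)) + j = (9 + 2*4^(3/2))/(9*((2*4^(3/2)))) - 135 = (9 + 2*8)/(9*((2*8))) - 135 = (⅑)*(9 + 16)/16 - 135 = (⅑)*(1/16)*25 - 135 = 25/144 - 135 = -19415/144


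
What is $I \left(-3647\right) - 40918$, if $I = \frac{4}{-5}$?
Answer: $- \frac{190002}{5} \approx -38000.0$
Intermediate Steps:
$I = - \frac{4}{5}$ ($I = 4 \left(- \frac{1}{5}\right) = - \frac{4}{5} \approx -0.8$)
$I \left(-3647\right) - 40918 = \left(- \frac{4}{5}\right) \left(-3647\right) - 40918 = \frac{14588}{5} - 40918 = - \frac{190002}{5}$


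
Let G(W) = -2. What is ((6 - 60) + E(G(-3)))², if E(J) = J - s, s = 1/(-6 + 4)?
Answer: 12321/4 ≈ 3080.3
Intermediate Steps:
s = -½ (s = 1/(-2) = -½ ≈ -0.50000)
E(J) = ½ + J (E(J) = J - 1*(-½) = J + ½ = ½ + J)
((6 - 60) + E(G(-3)))² = ((6 - 60) + (½ - 2))² = (-54 - 3/2)² = (-111/2)² = 12321/4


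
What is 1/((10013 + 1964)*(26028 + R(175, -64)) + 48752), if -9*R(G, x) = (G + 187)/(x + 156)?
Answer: 414/129077280875 ≈ 3.2074e-9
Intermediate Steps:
R(G, x) = -(187 + G)/(9*(156 + x)) (R(G, x) = -(G + 187)/(9*(x + 156)) = -(187 + G)/(9*(156 + x)))
1/((10013 + 1964)*(26028 + R(175, -64)) + 48752) = 1/((10013 + 1964)*(26028 + (-187 - 1*175)/(9*(156 - 64))) + 48752) = 1/(11977*(26028 + (⅑)*(-187 - 175)/92) + 48752) = 1/(11977*(26028 + (⅑)*(1/92)*(-362)) + 48752) = 1/(11977*(26028 - 181/414) + 48752) = 1/(11977*(10775411/414) + 48752) = 1/(129057097547/414 + 48752) = 1/(129077280875/414) = 414/129077280875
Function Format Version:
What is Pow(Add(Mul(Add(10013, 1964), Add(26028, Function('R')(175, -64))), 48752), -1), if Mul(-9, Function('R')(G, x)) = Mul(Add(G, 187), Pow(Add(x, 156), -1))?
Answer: Rational(414, 129077280875) ≈ 3.2074e-9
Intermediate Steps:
Function('R')(G, x) = Mul(Rational(-1, 9), Pow(Add(156, x), -1), Add(187, G)) (Function('R')(G, x) = Mul(Rational(-1, 9), Mul(Add(G, 187), Pow(Add(x, 156), -1))) = Mul(Rational(-1, 9), Mul(Add(187, G), Pow(Add(156, x), -1))) = Mul(Rational(-1, 9), Mul(Pow(Add(156, x), -1), Add(187, G))) = Mul(Rational(-1, 9), Pow(Add(156, x), -1), Add(187, G)))
Pow(Add(Mul(Add(10013, 1964), Add(26028, Function('R')(175, -64))), 48752), -1) = Pow(Add(Mul(Add(10013, 1964), Add(26028, Mul(Rational(1, 9), Pow(Add(156, -64), -1), Add(-187, Mul(-1, 175))))), 48752), -1) = Pow(Add(Mul(11977, Add(26028, Mul(Rational(1, 9), Pow(92, -1), Add(-187, -175)))), 48752), -1) = Pow(Add(Mul(11977, Add(26028, Mul(Rational(1, 9), Rational(1, 92), -362))), 48752), -1) = Pow(Add(Mul(11977, Add(26028, Rational(-181, 414))), 48752), -1) = Pow(Add(Mul(11977, Rational(10775411, 414)), 48752), -1) = Pow(Add(Rational(129057097547, 414), 48752), -1) = Pow(Rational(129077280875, 414), -1) = Rational(414, 129077280875)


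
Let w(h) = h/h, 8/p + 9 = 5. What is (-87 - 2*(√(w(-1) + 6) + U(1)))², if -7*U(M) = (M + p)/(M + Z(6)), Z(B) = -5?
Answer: 1486577/196 + 2434*√7/7 ≈ 8504.5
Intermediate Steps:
p = -2 (p = 8/(-9 + 5) = 8/(-4) = 8*(-¼) = -2)
U(M) = -(-2 + M)/(7*(-5 + M)) (U(M) = -(M - 2)/(7*(M - 5)) = -(-2 + M)/(7*(-5 + M)))
w(h) = 1
(-87 - 2*(√(w(-1) + 6) + U(1)))² = (-87 - 2*(√(1 + 6) + (2 - 1*1)/(7*(-5 + 1))))² = (-87 - 2*(√7 + (⅐)*(2 - 1)/(-4)))² = (-87 - 2*(√7 + (⅐)*(-¼)*1))² = (-87 - 2*(√7 - 1/28))² = (-87 - 2*(-1/28 + √7))² = (-87 + (1/14 - 2*√7))² = (-1217/14 - 2*√7)²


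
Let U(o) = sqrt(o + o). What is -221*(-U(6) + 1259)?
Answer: -278239 + 442*sqrt(3) ≈ -2.7747e+5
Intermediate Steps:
U(o) = sqrt(2)*sqrt(o) (U(o) = sqrt(2*o) = sqrt(2)*sqrt(o))
-221*(-U(6) + 1259) = -221*(-sqrt(2)*sqrt(6) + 1259) = -221*(-2*sqrt(3) + 1259) = -221*(1259 - 2*sqrt(3)) = -278239 + 442*sqrt(3)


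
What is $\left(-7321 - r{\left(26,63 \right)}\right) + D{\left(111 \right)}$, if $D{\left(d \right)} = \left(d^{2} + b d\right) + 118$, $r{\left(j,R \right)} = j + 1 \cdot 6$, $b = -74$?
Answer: $-3128$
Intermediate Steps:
$r{\left(j,R \right)} = 6 + j$ ($r{\left(j,R \right)} = j + 6 = 6 + j$)
$D{\left(d \right)} = 118 + d^{2} - 74 d$ ($D{\left(d \right)} = \left(d^{2} - 74 d\right) + 118 = 118 + d^{2} - 74 d$)
$\left(-7321 - r{\left(26,63 \right)}\right) + D{\left(111 \right)} = \left(-7321 - \left(6 + 26\right)\right) + \left(118 + 111^{2} - 8214\right) = \left(-7321 - 32\right) + \left(118 + 12321 - 8214\right) = \left(-7321 - 32\right) + 4225 = -7353 + 4225 = -3128$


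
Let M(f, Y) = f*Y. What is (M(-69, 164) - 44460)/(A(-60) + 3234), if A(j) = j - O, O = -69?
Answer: -18592/1081 ≈ -17.199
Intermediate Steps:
M(f, Y) = Y*f
A(j) = 69 + j (A(j) = j - 1*(-69) = j + 69 = 69 + j)
(M(-69, 164) - 44460)/(A(-60) + 3234) = (164*(-69) - 44460)/((69 - 60) + 3234) = (-11316 - 44460)/(9 + 3234) = -55776/3243 = -55776*1/3243 = -18592/1081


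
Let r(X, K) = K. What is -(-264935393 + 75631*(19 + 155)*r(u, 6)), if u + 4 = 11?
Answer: 185976629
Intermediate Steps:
u = 7 (u = -4 + 11 = 7)
-(-264935393 + 75631*(19 + 155)*r(u, 6)) = -(-264935393 + 453786*(19 + 155)) = -75631/(1/(-3503 + 6*174)) = -75631/(1/(-3503 + 1044)) = -75631/(1/(-2459)) = -75631/(-1/2459) = -75631*(-2459) = 185976629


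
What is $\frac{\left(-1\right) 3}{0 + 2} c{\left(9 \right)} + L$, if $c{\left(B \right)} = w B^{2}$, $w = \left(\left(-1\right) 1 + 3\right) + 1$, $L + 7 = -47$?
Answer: $- \frac{837}{2} \approx -418.5$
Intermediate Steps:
$L = -54$ ($L = -7 - 47 = -54$)
$w = 3$ ($w = \left(-1 + 3\right) + 1 = 2 + 1 = 3$)
$c{\left(B \right)} = 3 B^{2}$
$\frac{\left(-1\right) 3}{0 + 2} c{\left(9 \right)} + L = \frac{\left(-1\right) 3}{0 + 2} \cdot 3 \cdot 9^{2} - 54 = - \frac{3}{2} \cdot 3 \cdot 81 - 54 = \left(-3\right) \frac{1}{2} \cdot 243 - 54 = \left(- \frac{3}{2}\right) 243 - 54 = - \frac{729}{2} - 54 = - \frac{837}{2}$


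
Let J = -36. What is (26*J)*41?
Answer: -38376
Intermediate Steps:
(26*J)*41 = (26*(-36))*41 = -936*41 = -38376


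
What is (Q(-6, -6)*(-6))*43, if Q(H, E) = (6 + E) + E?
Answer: 1548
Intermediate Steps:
Q(H, E) = 6 + 2*E
(Q(-6, -6)*(-6))*43 = ((6 + 2*(-6))*(-6))*43 = ((6 - 12)*(-6))*43 = -6*(-6)*43 = 36*43 = 1548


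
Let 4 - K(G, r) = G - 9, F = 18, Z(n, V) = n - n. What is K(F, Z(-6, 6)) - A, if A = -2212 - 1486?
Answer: 3693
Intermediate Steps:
Z(n, V) = 0
K(G, r) = 13 - G (K(G, r) = 4 - (G - 9) = 4 - (-9 + G) = 4 + (9 - G) = 13 - G)
A = -3698
K(F, Z(-6, 6)) - A = (13 - 1*18) - 1*(-3698) = (13 - 18) + 3698 = -5 + 3698 = 3693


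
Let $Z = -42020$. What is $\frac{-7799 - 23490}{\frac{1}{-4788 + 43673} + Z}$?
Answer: $\frac{1216672765}{1633947699} \approx 0.74462$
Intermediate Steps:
$\frac{-7799 - 23490}{\frac{1}{-4788 + 43673} + Z} = \frac{-7799 - 23490}{\frac{1}{-4788 + 43673} - 42020} = - \frac{31289}{\frac{1}{38885} - 42020} = - \frac{31289}{- \frac{1633947699}{38885}} = \left(-31289\right) \left(- \frac{38885}{1633947699}\right) = \frac{1216672765}{1633947699}$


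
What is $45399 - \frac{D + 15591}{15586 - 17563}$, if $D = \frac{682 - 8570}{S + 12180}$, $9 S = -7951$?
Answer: $\frac{3042255493658}{66999871} \approx 45407.0$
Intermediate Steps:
$S = - \frac{7951}{9}$ ($S = \frac{1}{9} \left(-7951\right) = - \frac{7951}{9} \approx -883.44$)
$D = - \frac{70992}{101669}$ ($D = \frac{682 - 8570}{- \frac{7951}{9} + 12180} = - \frac{7888}{\frac{101669}{9}} = \left(-7888\right) \frac{9}{101669} = - \frac{70992}{101669} \approx -0.69827$)
$45399 - \frac{D + 15591}{15586 - 17563} = 45399 - \frac{- \frac{70992}{101669} + 15591}{15586 - 17563} = 45399 - \frac{1585050387}{101669 \left(-1977\right)} = 45399 - \frac{1585050387}{101669} \left(- \frac{1}{1977}\right) = 45399 - - \frac{528350129}{66999871} = 45399 + \frac{528350129}{66999871} = \frac{3042255493658}{66999871}$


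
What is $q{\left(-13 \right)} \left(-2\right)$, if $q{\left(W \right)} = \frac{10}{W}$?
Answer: $\frac{20}{13} \approx 1.5385$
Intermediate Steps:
$q{\left(-13 \right)} \left(-2\right) = \frac{10}{-13} \left(-2\right) = 10 \left(- \frac{1}{13}\right) \left(-2\right) = \left(- \frac{10}{13}\right) \left(-2\right) = \frac{20}{13}$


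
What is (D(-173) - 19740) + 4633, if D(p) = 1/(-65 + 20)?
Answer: -679816/45 ≈ -15107.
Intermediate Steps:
D(p) = -1/45 (D(p) = 1/(-45) = -1/45)
(D(-173) - 19740) + 4633 = (-1/45 - 19740) + 4633 = -888301/45 + 4633 = -679816/45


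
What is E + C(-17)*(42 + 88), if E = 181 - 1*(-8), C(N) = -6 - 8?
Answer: -1631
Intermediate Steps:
C(N) = -14
E = 189 (E = 181 + 8 = 189)
E + C(-17)*(42 + 88) = 189 - 14*(42 + 88) = 189 - 14*130 = 189 - 1820 = -1631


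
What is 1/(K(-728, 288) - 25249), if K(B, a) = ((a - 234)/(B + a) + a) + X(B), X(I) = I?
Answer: -220/5651607 ≈ -3.8927e-5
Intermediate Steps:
K(B, a) = B + a + (-234 + a)/(B + a) (K(B, a) = ((a - 234)/(B + a) + a) + B = ((-234 + a)/(B + a) + a) + B = (a + (-234 + a)/(B + a)) + B = B + a + (-234 + a)/(B + a))
1/(K(-728, 288) - 25249) = 1/((-234 + 288 + (-728)² + 288² + 2*(-728)*288)/(-728 + 288) - 25249) = 1/((-234 + 288 + 529984 + 82944 - 419328)/(-440) - 25249) = 1/(-1/440*193654 - 25249) = 1/(-96827/220 - 25249) = 1/(-5651607/220) = -220/5651607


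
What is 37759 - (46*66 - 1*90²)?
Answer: 42823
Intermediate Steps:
37759 - (46*66 - 1*90²) = 37759 - (3036 - 1*8100) = 37759 - (3036 - 8100) = 37759 - 1*(-5064) = 37759 + 5064 = 42823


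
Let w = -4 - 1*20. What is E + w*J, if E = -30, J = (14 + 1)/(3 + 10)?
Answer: -750/13 ≈ -57.692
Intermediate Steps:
J = 15/13 ≈ 1.1538
w = -24 (w = -4 - 20 = -24)
E + w*J = -30 - 24*15/13 = -30 - 360/13 = -750/13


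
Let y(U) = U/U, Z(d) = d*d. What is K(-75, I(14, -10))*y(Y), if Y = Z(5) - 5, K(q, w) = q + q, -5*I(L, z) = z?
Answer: -150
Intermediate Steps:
I(L, z) = -z/5
Z(d) = d²
K(q, w) = 2*q
Y = 20 (Y = 5² - 5 = 25 - 1*5 = 25 - 5 = 20)
y(U) = 1
K(-75, I(14, -10))*y(Y) = (2*(-75))*1 = -150*1 = -150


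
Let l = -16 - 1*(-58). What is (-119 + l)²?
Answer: 5929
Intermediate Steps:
l = 42 (l = -16 + 58 = 42)
(-119 + l)² = (-119 + 42)² = (-77)² = 5929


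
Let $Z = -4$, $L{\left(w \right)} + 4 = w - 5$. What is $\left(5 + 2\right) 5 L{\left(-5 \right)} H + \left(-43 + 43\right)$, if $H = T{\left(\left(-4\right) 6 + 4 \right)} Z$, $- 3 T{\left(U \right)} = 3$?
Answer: $-1960$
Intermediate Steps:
$T{\left(U \right)} = -1$ ($T{\left(U \right)} = \left(- \frac{1}{3}\right) 3 = -1$)
$L{\left(w \right)} = -9 + w$ ($L{\left(w \right)} = -4 + \left(w - 5\right) = -4 + \left(-5 + w\right) = -9 + w$)
$H = 4$ ($H = \left(-1\right) \left(-4\right) = 4$)
$\left(5 + 2\right) 5 L{\left(-5 \right)} H + \left(-43 + 43\right) = \left(5 + 2\right) 5 \left(-9 - 5\right) 4 + \left(-43 + 43\right) = 7 \cdot 5 \left(-14\right) 4 + 0 = 35 \left(-14\right) 4 + 0 = \left(-490\right) 4 + 0 = -1960 + 0 = -1960$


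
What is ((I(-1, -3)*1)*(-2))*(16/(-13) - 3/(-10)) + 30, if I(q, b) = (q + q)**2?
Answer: 2434/65 ≈ 37.446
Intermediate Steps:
I(q, b) = 4*q**2 (I(q, b) = (2*q)**2 = 4*q**2)
((I(-1, -3)*1)*(-2))*(16/(-13) - 3/(-10)) + 30 = (((4*(-1)**2)*1)*(-2))*(16/(-13) - 3/(-10)) + 30 = (((4*1)*1)*(-2))*(16*(-1/13) - 3*(-1/10)) + 30 = ((4*1)*(-2))*(-16/13 + 3/10) + 30 = (4*(-2))*(-121/130) + 30 = -8*(-121/130) + 30 = 484/65 + 30 = 2434/65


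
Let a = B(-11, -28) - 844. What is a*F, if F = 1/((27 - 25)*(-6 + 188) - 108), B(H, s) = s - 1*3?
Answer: -875/256 ≈ -3.4180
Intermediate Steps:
B(H, s) = -3 + s (B(H, s) = s - 3 = -3 + s)
a = -875 (a = (-3 - 28) - 844 = -31 - 844 = -875)
F = 1/256 (F = 1/(2*182 - 108) = 1/(364 - 108) = 1/256 ≈ 0.0039063)
a*F = -875*1/256 = -875/256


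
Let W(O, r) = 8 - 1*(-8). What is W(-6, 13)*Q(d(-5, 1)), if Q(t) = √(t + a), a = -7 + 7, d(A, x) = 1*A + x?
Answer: 32*I ≈ 32.0*I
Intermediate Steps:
d(A, x) = A + x
a = 0
Q(t) = √t (Q(t) = √(t + 0) = √t)
W(O, r) = 16 (W(O, r) = 8 + 8 = 16)
W(-6, 13)*Q(d(-5, 1)) = 16*√(-5 + 1) = 16*√(-4) = 16*(2*I) = 32*I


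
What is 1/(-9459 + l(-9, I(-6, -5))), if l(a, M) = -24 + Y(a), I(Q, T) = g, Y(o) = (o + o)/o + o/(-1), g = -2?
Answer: -1/9472 ≈ -0.00010557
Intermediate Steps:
Y(o) = 2 - o (Y(o) = (2*o)/o + o*(-1) = 2 - o)
I(Q, T) = -2
l(a, M) = -22 - a (l(a, M) = -24 + (2 - a) = -22 - a)
1/(-9459 + l(-9, I(-6, -5))) = 1/(-9459 + (-22 - 1*(-9))) = 1/(-9459 + (-22 + 9)) = 1/(-9459 - 13) = 1/(-9472) = -1/9472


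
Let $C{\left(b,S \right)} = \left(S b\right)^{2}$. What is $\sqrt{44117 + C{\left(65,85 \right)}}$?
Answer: $3 \sqrt{3396638} \approx 5529.0$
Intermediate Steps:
$C{\left(b,S \right)} = S^{2} b^{2}$
$\sqrt{44117 + C{\left(65,85 \right)}} = \sqrt{44117 + 85^{2} \cdot 65^{2}} = \sqrt{44117 + 7225 \cdot 4225} = \sqrt{44117 + 30525625} = \sqrt{30569742} = 3 \sqrt{3396638}$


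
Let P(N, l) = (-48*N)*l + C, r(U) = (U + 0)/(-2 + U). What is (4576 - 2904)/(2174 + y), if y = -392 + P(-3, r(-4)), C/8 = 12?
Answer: 836/987 ≈ 0.84701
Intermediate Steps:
C = 96 (C = 8*12 = 96)
r(U) = U/(-2 + U)
P(N, l) = 96 - 48*N*l (P(N, l) = (-48*N)*l + 96 = -48*N*l + 96 = 96 - 48*N*l)
y = -200 (y = -392 + (96 - 48*(-3)*(-4/(-2 - 4))) = -392 + (96 - 48*(-3)*(-4/(-6))) = -392 + (96 - 48*(-3)*(-4*(-1/6))) = -392 + (96 - 48*(-3)*2/3) = -392 + (96 + 96) = -392 + 192 = -200)
(4576 - 2904)/(2174 + y) = (4576 - 2904)/(2174 - 200) = 1672/1974 = 1672*(1/1974) = 836/987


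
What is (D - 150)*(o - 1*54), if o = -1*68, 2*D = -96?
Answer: 24156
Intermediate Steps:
D = -48 (D = (1/2)*(-96) = -48)
o = -68
(D - 150)*(o - 1*54) = (-48 - 150)*(-68 - 1*54) = -198*(-68 - 54) = -198*(-122) = 24156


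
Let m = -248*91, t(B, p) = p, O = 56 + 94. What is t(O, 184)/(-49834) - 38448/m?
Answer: 119491570/70290857 ≈ 1.7000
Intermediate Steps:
O = 150
m = -22568
t(O, 184)/(-49834) - 38448/m = 184/(-49834) - 38448/(-22568) = 184*(-1/49834) - 38448*(-1/22568) = -92/24917 + 4806/2821 = 119491570/70290857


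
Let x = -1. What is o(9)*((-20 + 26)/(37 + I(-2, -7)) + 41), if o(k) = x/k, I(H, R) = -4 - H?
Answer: -1441/315 ≈ -4.5746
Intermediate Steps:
o(k) = -1/k
o(9)*((-20 + 26)/(37 + I(-2, -7)) + 41) = (-1/9)*((-20 + 26)/(37 + (-4 - 1*(-2))) + 41) = (-1*⅑)*(6/(37 + (-4 + 2)) + 41) = -(6/(37 - 2) + 41)/9 = -(6/35 + 41)/9 = -⅑*1441/35 = -1441/315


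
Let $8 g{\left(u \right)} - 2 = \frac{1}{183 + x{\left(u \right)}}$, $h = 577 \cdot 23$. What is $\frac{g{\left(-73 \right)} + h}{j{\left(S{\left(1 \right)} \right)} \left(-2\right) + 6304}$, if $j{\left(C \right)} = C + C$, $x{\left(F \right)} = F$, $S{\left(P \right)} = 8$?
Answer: $\frac{11678701}{5519360} \approx 2.116$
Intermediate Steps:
$j{\left(C \right)} = 2 C$
$h = 13271$
$g{\left(u \right)} = \frac{1}{4} + \frac{1}{8 \left(183 + u\right)}$
$\frac{g{\left(-73 \right)} + h}{j{\left(S{\left(1 \right)} \right)} \left(-2\right) + 6304} = \frac{\frac{367 + 2 \left(-73\right)}{8 \left(183 - 73\right)} + 13271}{2 \cdot 8 \left(-2\right) + 6304} = \frac{\frac{367 - 146}{8 \cdot 110} + 13271}{16 \left(-2\right) + 6304} = \frac{\frac{1}{8} \cdot \frac{1}{110} \cdot 221 + 13271}{-32 + 6304} = \frac{\frac{221}{880} + 13271}{6272} = \frac{11678701}{880} \cdot \frac{1}{6272} = \frac{11678701}{5519360}$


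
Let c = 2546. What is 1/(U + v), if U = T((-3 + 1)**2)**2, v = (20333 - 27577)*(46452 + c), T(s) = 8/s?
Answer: -1/354941508 ≈ -2.8174e-9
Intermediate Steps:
v = -354941512 (v = (20333 - 27577)*(46452 + 2546) = -7244*48998 = -354941512)
U = 4 (U = (8/((-3 + 1)**2))**2 = (8/((-2)**2))**2 = (8/4)**2 = (8*(1/4))**2 = 2**2 = 4)
1/(U + v) = 1/(4 - 354941512) = 1/(-354941508) = -1/354941508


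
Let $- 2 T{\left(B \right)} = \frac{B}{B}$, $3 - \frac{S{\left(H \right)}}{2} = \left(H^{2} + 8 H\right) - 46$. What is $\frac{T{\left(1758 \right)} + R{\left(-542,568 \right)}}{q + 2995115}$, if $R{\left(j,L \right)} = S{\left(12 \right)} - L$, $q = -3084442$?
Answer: $\frac{1901}{178654} \approx 0.010641$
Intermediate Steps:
$S{\left(H \right)} = 98 - 16 H - 2 H^{2}$ ($S{\left(H \right)} = 6 - 2 \left(\left(H^{2} + 8 H\right) - 46\right) = 6 - 2 \left(-46 + H^{2} + 8 H\right) = 6 - \left(-92 + 2 H^{2} + 16 H\right) = 98 - 16 H - 2 H^{2}$)
$T{\left(B \right)} = - \frac{1}{2}$ ($T{\left(B \right)} = - \frac{B \frac{1}{B}}{2} = \left(- \frac{1}{2}\right) 1 = - \frac{1}{2}$)
$R{\left(j,L \right)} = -382 - L$ ($R{\left(j,L \right)} = \left(98 - 192 - 2 \cdot 12^{2}\right) - L = \left(98 - 192 - 288\right) - L = -382 - L$)
$\frac{T{\left(1758 \right)} + R{\left(-542,568 \right)}}{q + 2995115} = \frac{- \frac{1}{2} - 950}{-3084442 + 2995115} = \frac{- \frac{1}{2} - 950}{-89327} = \left(- \frac{1}{2} - 950\right) \left(- \frac{1}{89327}\right) = \left(- \frac{1901}{2}\right) \left(- \frac{1}{89327}\right) = \frac{1901}{178654}$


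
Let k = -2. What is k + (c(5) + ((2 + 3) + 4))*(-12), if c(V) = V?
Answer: -170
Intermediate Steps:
k + (c(5) + ((2 + 3) + 4))*(-12) = -2 + (5 + ((2 + 3) + 4))*(-12) = -2 + (5 + (5 + 4))*(-12) = -2 + (5 + 9)*(-12) = -2 + 14*(-12) = -2 - 168 = -170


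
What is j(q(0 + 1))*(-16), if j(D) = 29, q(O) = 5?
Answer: -464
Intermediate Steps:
j(q(0 + 1))*(-16) = 29*(-16) = -464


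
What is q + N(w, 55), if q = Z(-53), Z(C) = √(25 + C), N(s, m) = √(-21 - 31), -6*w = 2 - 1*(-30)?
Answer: 2*I*(√7 + √13) ≈ 12.503*I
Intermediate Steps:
w = -16/3 (w = -(2 - 1*(-30))/6 = -(2 + 30)/6 = -⅙*32 = -16/3 ≈ -5.3333)
N(s, m) = 2*I*√13 (N(s, m) = √(-52) = 2*I*√13)
q = 2*I*√7 (q = √(25 - 53) = √(-28) = 2*I*√7 ≈ 5.2915*I)
q + N(w, 55) = 2*I*√7 + 2*I*√13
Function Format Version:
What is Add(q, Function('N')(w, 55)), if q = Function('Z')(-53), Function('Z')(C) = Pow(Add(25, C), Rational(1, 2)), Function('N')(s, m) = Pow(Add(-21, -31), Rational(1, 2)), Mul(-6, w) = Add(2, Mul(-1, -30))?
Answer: Mul(2, I, Add(Pow(7, Rational(1, 2)), Pow(13, Rational(1, 2)))) ≈ Mul(12.503, I)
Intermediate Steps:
w = Rational(-16, 3) (w = Mul(Rational(-1, 6), Add(2, Mul(-1, -30))) = Mul(Rational(-1, 6), Add(2, 30)) = Mul(Rational(-1, 6), 32) = Rational(-16, 3) ≈ -5.3333)
Function('N')(s, m) = Mul(2, I, Pow(13, Rational(1, 2))) (Function('N')(s, m) = Pow(-52, Rational(1, 2)) = Mul(2, I, Pow(13, Rational(1, 2))))
q = Mul(2, I, Pow(7, Rational(1, 2))) (q = Pow(Add(25, -53), Rational(1, 2)) = Pow(-28, Rational(1, 2)) = Mul(2, I, Pow(7, Rational(1, 2))) ≈ Mul(5.2915, I))
Add(q, Function('N')(w, 55)) = Add(Mul(2, I, Pow(7, Rational(1, 2))), Mul(2, I, Pow(13, Rational(1, 2))))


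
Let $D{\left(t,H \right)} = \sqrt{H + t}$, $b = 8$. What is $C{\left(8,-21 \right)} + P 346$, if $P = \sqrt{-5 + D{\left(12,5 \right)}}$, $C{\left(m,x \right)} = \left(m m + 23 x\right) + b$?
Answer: $-411 + 346 i \sqrt{5 - \sqrt{17}} \approx -411.0 + 324.0 i$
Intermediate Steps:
$C{\left(m,x \right)} = 8 + m^{2} + 23 x$ ($C{\left(m,x \right)} = \left(m m + 23 x\right) + 8 = \left(m^{2} + 23 x\right) + 8 = 8 + m^{2} + 23 x$)
$P = \sqrt{-5 + \sqrt{17}}$ ($P = \sqrt{-5 + \sqrt{5 + 12}} = \sqrt{-5 + \sqrt{17}} \approx 0.93643 i$)
$C{\left(8,-21 \right)} + P 346 = \left(8 + 8^{2} + 23 \left(-21\right)\right) + \sqrt{-5 + \sqrt{17}} \cdot 346 = \left(8 + 64 - 483\right) + 346 \sqrt{-5 + \sqrt{17}} = -411 + 346 \sqrt{-5 + \sqrt{17}}$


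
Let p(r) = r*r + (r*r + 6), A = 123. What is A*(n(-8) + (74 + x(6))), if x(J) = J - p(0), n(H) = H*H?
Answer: 16974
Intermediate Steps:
p(r) = 6 + 2*r² (p(r) = r² + (r² + 6) = r² + (6 + r²) = 6 + 2*r²)
n(H) = H²
x(J) = -6 + J (x(J) = J - (6 + 2*0²) = J - (6 + 2*0) = J - (6 + 0) = J - 1*6 = J - 6 = -6 + J)
A*(n(-8) + (74 + x(6))) = 123*((-8)² + (74 + (-6 + 6))) = 123*(64 + (74 + 0)) = 123*(64 + 74) = 123*138 = 16974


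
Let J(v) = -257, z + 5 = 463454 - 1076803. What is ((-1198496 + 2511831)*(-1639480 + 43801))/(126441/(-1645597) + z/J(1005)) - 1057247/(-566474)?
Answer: -29533078323520263560881979/33631928155287322 ≈ -8.7813e+8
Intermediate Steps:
z = -613354 (z = -5 + (463454 - 1076803) = -5 - 613349 = -613354)
((-1198496 + 2511831)*(-1639480 + 43801))/(126441/(-1645597) + z/J(1005)) - 1057247/(-566474) = ((-1198496 + 2511831)*(-1639480 + 43801))/(126441/(-1645597) - 613354/(-257)) - 1057247/(-566474) = (1313335*(-1595679))/(126441*(-1/1645597) - 613354*(-1/257)) - 1057247*(-1/566474) = -2095661079465/(-126441/1645597 + 613354/257) + 62191/33322 = -2095661079465/1009301007001/422918429 + 62191/33322 = -2095661079465*422918429/1009301007001 + 62191/33322 = -886293691443781960485/1009301007001 + 62191/33322 = -29533078323520263560881979/33631928155287322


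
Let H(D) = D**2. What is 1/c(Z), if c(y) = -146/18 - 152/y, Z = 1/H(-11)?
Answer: -9/165601 ≈ -5.4348e-5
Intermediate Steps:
Z = 1/121 (Z = 1/((-11)**2) = 1/121 ≈ 0.0082645)
c(y) = -73/9 - 152/y (c(y) = -146*1/18 - 152/y = -73/9 - 152/y)
1/c(Z) = 1/(-73/9 - 152/1/121) = 1/(-73/9 - 152*121) = 1/(-73/9 - 18392) = 1/(-165601/9) = -9/165601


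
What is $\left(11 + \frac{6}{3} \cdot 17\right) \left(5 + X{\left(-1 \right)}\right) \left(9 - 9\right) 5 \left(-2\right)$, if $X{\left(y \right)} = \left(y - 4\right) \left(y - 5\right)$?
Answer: $0$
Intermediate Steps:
$X{\left(y \right)} = \left(-5 + y\right) \left(-4 + y\right)$ ($X{\left(y \right)} = \left(-4 + y\right) \left(-5 + y\right) = \left(-5 + y\right) \left(-4 + y\right)$)
$\left(11 + \frac{6}{3} \cdot 17\right) \left(5 + X{\left(-1 \right)}\right) \left(9 - 9\right) 5 \left(-2\right) = \left(11 + \frac{6}{3} \cdot 17\right) \left(5 + \left(20 + \left(-1\right)^{2} - -9\right)\right) \left(9 - 9\right) 5 \left(-2\right) = \left(11 + 6 \cdot \frac{1}{3} \cdot 17\right) \left(5 + \left(20 + 1 + 9\right)\right) 0 \left(-10\right) = \left(11 + 2 \cdot 17\right) \left(5 + 30\right) 0 \left(-10\right) = \left(11 + 34\right) 35 \cdot 0 \left(-10\right) = 45 \cdot 0 \left(-10\right) = 45 \cdot 0 = 0$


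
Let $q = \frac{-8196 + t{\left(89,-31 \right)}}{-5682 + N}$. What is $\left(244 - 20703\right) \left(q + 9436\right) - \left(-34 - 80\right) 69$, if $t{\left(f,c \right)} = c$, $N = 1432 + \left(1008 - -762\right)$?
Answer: $- \frac{478915596033}{2480} \approx -1.9311 \cdot 10^{8}$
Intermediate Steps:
$N = 3202$ ($N = 1432 + \left(1008 + 762\right) = 1432 + 1770 = 3202$)
$q = \frac{8227}{2480}$ ($q = \frac{-8196 - 31}{-5682 + 3202} = - \frac{8227}{-2480} = \left(-8227\right) \left(- \frac{1}{2480}\right) = \frac{8227}{2480} \approx 3.3173$)
$\left(244 - 20703\right) \left(q + 9436\right) - \left(-34 - 80\right) 69 = \left(244 - 20703\right) \left(\frac{8227}{2480} + 9436\right) - \left(-34 - 80\right) 69 = \left(-20459\right) \frac{23409507}{2480} - \left(-114\right) 69 = - \frac{478935103713}{2480} - -7866 = - \frac{478935103713}{2480} + 7866 = - \frac{478915596033}{2480}$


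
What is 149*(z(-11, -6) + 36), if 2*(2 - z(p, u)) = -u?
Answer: 5215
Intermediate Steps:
z(p, u) = 2 + u/2 (z(p, u) = 2 - (-1)*u/2 = 2 + u/2)
149*(z(-11, -6) + 36) = 149*((2 + (½)*(-6)) + 36) = 149*((2 - 3) + 36) = 149*(-1 + 36) = 149*35 = 5215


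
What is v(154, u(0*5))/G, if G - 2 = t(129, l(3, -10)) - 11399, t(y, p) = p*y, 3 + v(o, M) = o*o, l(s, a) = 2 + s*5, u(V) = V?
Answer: -23713/9204 ≈ -2.5764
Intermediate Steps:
l(s, a) = 2 + 5*s
v(o, M) = -3 + o² (v(o, M) = -3 + o*o = -3 + o²)
G = -9204 (G = 2 + ((2 + 5*3)*129 - 11399) = 2 + ((2 + 15)*129 - 11399) = 2 + (17*129 - 11399) = 2 + (2193 - 11399) = 2 - 9206 = -9204)
v(154, u(0*5))/G = (-3 + 154²)/(-9204) = (-3 + 23716)*(-1/9204) = 23713*(-1/9204) = -23713/9204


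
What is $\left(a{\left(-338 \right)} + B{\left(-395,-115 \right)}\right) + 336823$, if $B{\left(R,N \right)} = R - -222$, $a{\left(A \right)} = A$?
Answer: $336312$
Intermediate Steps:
$B{\left(R,N \right)} = 222 + R$ ($B{\left(R,N \right)} = R + 222 = 222 + R$)
$\left(a{\left(-338 \right)} + B{\left(-395,-115 \right)}\right) + 336823 = \left(-338 + \left(222 - 395\right)\right) + 336823 = \left(-338 - 173\right) + 336823 = -511 + 336823 = 336312$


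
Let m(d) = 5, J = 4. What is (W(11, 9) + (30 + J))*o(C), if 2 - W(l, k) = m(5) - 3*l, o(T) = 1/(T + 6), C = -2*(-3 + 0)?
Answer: 16/3 ≈ 5.3333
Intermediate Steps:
C = 6 (C = -2*(-3) = 6)
o(T) = 1/(6 + T)
W(l, k) = -3 + 3*l (W(l, k) = 2 - (5 - 3*l) = 2 + (-5 + 3*l) = -3 + 3*l)
(W(11, 9) + (30 + J))*o(C) = ((-3 + 3*11) + (30 + 4))/(6 + 6) = ((-3 + 33) + 34)/12 = (30 + 34)*(1/12) = 64*(1/12) = 16/3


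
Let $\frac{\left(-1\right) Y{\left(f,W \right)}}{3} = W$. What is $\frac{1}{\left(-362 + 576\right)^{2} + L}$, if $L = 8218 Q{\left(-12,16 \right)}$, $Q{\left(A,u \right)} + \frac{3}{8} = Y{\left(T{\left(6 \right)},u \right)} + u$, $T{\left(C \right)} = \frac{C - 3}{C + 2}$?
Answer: $- \frac{4}{881047} \approx -4.5401 \cdot 10^{-6}$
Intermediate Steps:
$T{\left(C \right)} = \frac{-3 + C}{2 + C}$
$Y{\left(f,W \right)} = - 3 W$
$Q{\left(A,u \right)} = - \frac{3}{8} - 2 u$ ($Q{\left(A,u \right)} = - \frac{3}{8} + \left(- 3 u + u\right) = - \frac{3}{8} - 2 u$)
$L = - \frac{1064231}{4}$ ($L = 8218 \left(- \frac{3}{8} - 32\right) = 8218 \left(- \frac{259}{8}\right) = - \frac{1064231}{4} \approx -2.6606 \cdot 10^{5}$)
$\frac{1}{\left(-362 + 576\right)^{2} + L} = \frac{1}{\left(-362 + 576\right)^{2} - \frac{1064231}{4}} = \frac{1}{214^{2} - \frac{1064231}{4}} = \frac{1}{45796 - \frac{1064231}{4}} = \frac{1}{- \frac{881047}{4}} = - \frac{4}{881047}$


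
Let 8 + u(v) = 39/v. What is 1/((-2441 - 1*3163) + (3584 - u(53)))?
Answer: -53/106675 ≈ -0.00049684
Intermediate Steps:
u(v) = -8 + 39/v
1/((-2441 - 1*3163) + (3584 - u(53))) = 1/((-2441 - 1*3163) + (3584 - (-8 + 39/53))) = 1/((-2441 - 3163) + (3584 - (-8 + 39*(1/53)))) = 1/(-5604 + (3584 - (-8 + 39/53))) = 1/(-5604 + (3584 - 1*(-385/53))) = 1/(-5604 + (3584 + 385/53)) = 1/(-5604 + 190337/53) = 1/(-106675/53) = -53/106675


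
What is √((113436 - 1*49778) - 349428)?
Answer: 41*I*√170 ≈ 534.57*I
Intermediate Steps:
√((113436 - 1*49778) - 349428) = √((113436 - 49778) - 349428) = √(63658 - 349428) = √(-285770) = 41*I*√170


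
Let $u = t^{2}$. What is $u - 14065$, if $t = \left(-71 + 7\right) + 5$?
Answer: $-10584$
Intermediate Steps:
$t = -59$ ($t = -64 + 5 = -59$)
$u = 3481$ ($u = \left(-59\right)^{2} = 3481$)
$u - 14065 = 3481 - 14065 = -10584$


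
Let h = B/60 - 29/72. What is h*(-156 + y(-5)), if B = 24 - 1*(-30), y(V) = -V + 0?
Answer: -27029/360 ≈ -75.081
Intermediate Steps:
y(V) = -V
B = 54 (B = 24 + 30 = 54)
h = 179/360 (h = 54/60 - 29/72 = 54*(1/60) - 29*1/72 = 9/10 - 29/72 = 179/360 ≈ 0.49722)
h*(-156 + y(-5)) = 179*(-156 - 1*(-5))/360 = 179*(-156 + 5)/360 = (179/360)*(-151) = -27029/360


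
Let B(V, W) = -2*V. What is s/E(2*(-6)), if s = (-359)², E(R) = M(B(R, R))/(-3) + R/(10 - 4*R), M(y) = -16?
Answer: 11212647/446 ≈ 25140.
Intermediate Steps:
E(R) = 16/3 + R/(10 - 4*R) (E(R) = -16/(-3) + R/(10 - 4*R) = -16*(-⅓) + R/(10 - 4*R) = 16/3 + R/(10 - 4*R))
s = 128881
s/E(2*(-6)) = 128881/(((-160 + 61*(2*(-6)))/(6*(-5 + 2*(2*(-6)))))) = 128881/(((-160 + 61*(-12))/(6*(-5 + 2*(-12))))) = 128881/(((-160 - 732)/(6*(-5 - 24)))) = 128881/(((⅙)*(-892)/(-29))) = 128881/(((⅙)*(-1/29)*(-892))) = 128881/(446/87) = 128881*(87/446) = 11212647/446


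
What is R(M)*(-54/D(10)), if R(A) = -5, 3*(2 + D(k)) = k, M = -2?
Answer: 405/2 ≈ 202.50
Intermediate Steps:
D(k) = -2 + k/3
R(M)*(-54/D(10)) = -(-270)/(-2 + (⅓)*10) = -(-270)/(-2 + 10/3) = -(-270)/4/3 = -(-270)*3/4 = -5*(-81/2) = 405/2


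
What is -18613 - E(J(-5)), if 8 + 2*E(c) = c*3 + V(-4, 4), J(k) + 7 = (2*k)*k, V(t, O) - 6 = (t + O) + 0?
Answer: -37353/2 ≈ -18677.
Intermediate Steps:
V(t, O) = 6 + O + t (V(t, O) = 6 + ((t + O) + 0) = 6 + ((O + t) + 0) = 6 + (O + t) = 6 + O + t)
J(k) = -7 + 2*k² (J(k) = -7 + (2*k)*k = -7 + 2*k²)
E(c) = -1 + 3*c/2 (E(c) = -4 + (c*3 + (6 + 4 - 4))/2 = -4 + (3*c + 6)/2 = -4 + (6 + 3*c)/2 = -4 + (3 + 3*c/2) = -1 + 3*c/2)
-18613 - E(J(-5)) = -18613 - (-1 + 3*(-7 + 2*(-5)²)/2) = -18613 - (-1 + 3*(-7 + 2*25)/2) = -18613 - (-1 + 3*(-7 + 50)/2) = -18613 - (-1 + (3/2)*43) = -18613 - (-1 + 129/2) = -18613 - 1*127/2 = -18613 - 127/2 = -37353/2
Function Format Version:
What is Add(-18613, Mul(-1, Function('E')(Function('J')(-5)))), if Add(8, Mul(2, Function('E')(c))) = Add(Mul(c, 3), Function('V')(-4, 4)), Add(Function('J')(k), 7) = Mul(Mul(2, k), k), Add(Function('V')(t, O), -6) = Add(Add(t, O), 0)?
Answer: Rational(-37353, 2) ≈ -18677.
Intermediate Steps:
Function('V')(t, O) = Add(6, O, t) (Function('V')(t, O) = Add(6, Add(Add(t, O), 0)) = Add(6, Add(Add(O, t), 0)) = Add(6, Add(O, t)) = Add(6, O, t))
Function('J')(k) = Add(-7, Mul(2, Pow(k, 2))) (Function('J')(k) = Add(-7, Mul(Mul(2, k), k)) = Add(-7, Mul(2, Pow(k, 2))))
Function('E')(c) = Add(-1, Mul(Rational(3, 2), c)) (Function('E')(c) = Add(-4, Mul(Rational(1, 2), Add(Mul(c, 3), Add(6, 4, -4)))) = Add(-4, Mul(Rational(1, 2), Add(Mul(3, c), 6))) = Add(-4, Mul(Rational(1, 2), Add(6, Mul(3, c)))) = Add(-4, Add(3, Mul(Rational(3, 2), c))) = Add(-1, Mul(Rational(3, 2), c)))
Add(-18613, Mul(-1, Function('E')(Function('J')(-5)))) = Add(-18613, Mul(-1, Add(-1, Mul(Rational(3, 2), Add(-7, Mul(2, Pow(-5, 2))))))) = Add(-18613, Mul(-1, Add(-1, Mul(Rational(3, 2), Add(-7, Mul(2, 25)))))) = Add(-18613, Mul(-1, Add(-1, Mul(Rational(3, 2), Add(-7, 50))))) = Add(-18613, Mul(-1, Add(-1, Mul(Rational(3, 2), 43)))) = Add(-18613, Mul(-1, Add(-1, Rational(129, 2)))) = Add(-18613, Mul(-1, Rational(127, 2))) = Add(-18613, Rational(-127, 2)) = Rational(-37353, 2)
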